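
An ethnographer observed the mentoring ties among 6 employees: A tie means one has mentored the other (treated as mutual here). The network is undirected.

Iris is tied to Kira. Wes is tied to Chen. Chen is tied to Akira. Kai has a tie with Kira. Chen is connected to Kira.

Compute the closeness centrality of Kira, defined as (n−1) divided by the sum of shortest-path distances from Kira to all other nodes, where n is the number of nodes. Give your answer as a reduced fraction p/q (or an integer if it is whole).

Distances from Kira: Akira:2, Chen:1, Iris:1, Kai:1, Wes:2. Sum = 7.
n = 6, so closeness = 5/7.

5/7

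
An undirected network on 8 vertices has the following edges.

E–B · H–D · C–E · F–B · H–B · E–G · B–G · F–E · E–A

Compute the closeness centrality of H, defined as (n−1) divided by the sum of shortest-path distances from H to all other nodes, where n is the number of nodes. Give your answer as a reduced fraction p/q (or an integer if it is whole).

Distances from H: A:3, B:1, C:3, D:1, E:2, F:2, G:2. Sum = 14.
n = 8, so closeness = 7/14 = 1/2.

1/2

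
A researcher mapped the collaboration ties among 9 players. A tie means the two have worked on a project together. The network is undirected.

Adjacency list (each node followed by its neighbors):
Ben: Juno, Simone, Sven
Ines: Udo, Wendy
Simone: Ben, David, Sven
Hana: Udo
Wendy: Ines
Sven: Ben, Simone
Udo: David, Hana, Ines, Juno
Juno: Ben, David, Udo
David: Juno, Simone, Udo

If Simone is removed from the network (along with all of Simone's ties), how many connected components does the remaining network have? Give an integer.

Simone's neighbors (Ben, David, and Sven) remain reachable from one another through other ties, so the rest of the network stays in one piece.

1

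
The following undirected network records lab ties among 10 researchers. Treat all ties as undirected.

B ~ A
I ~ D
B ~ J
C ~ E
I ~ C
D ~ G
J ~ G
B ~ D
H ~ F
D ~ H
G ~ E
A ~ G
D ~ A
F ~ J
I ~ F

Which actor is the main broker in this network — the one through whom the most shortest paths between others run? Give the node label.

Unnormalized betweenness of each node: A:2/3, B:5/4, C:3/2, D:32/3, E:2, F:7/2, G:31/4, H:3/4, I:25/4, J:11/3.
D has the largest value, 32/3, making it the main broker — the node through which the most shortest paths run.

D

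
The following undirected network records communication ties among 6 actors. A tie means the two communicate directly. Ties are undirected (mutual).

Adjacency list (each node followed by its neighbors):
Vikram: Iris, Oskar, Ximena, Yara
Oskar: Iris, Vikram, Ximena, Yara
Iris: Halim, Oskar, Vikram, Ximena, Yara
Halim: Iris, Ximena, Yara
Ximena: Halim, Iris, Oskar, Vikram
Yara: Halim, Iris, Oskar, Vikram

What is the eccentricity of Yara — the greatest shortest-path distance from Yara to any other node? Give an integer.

Distances from Yara: Halim:1, Iris:1, Oskar:1, Vikram:1, Ximena:2.
The largest is 2 (to Ximena), so the eccentricity of Yara is 2.

2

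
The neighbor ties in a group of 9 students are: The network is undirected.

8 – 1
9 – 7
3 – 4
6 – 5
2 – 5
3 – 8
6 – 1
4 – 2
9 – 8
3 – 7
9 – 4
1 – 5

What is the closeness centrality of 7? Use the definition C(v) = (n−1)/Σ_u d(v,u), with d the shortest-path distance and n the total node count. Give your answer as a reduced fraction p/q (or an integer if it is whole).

Distances from 7: 1:3, 2:3, 3:1, 4:2, 5:4, 6:4, 8:2, 9:1. Sum = 20.
n = 9, so closeness = 8/20 = 2/5.

2/5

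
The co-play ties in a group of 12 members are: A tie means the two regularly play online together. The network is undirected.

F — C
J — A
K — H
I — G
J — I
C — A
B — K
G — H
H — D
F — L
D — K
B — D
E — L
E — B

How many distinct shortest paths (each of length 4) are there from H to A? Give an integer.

1

The shortest distance is 4, and the only length-4 path is H–G–I–J–A. So there is exactly 1 shortest path.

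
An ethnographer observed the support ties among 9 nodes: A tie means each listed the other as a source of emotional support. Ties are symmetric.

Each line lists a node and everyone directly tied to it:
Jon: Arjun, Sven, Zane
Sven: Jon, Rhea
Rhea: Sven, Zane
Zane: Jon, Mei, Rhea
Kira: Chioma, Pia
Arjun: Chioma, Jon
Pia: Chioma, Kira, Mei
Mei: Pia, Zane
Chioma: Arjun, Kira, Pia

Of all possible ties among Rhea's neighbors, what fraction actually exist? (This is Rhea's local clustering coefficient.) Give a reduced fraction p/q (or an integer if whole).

Rhea's neighbors: Sven and Zane (k = 2).
Possible neighbor pairs: C(2,2) = 1. Edges among them: none → e = 0.
Clustering(Rhea) = 0/1.

0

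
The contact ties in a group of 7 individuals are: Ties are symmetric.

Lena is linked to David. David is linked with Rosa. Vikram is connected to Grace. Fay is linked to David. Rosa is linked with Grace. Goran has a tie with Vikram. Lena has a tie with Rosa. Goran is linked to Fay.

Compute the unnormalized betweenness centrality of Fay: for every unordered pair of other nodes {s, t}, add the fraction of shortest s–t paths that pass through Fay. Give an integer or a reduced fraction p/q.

3

Pairs whose geodesics pass through Fay — Rosa–Goran: 1/2; Vikram–David: 1/2; Goran–David: 1; Goran–Lena: 1.
All other pairs contribute 0.
Summing the contributions gives betweenness(Fay) = 3.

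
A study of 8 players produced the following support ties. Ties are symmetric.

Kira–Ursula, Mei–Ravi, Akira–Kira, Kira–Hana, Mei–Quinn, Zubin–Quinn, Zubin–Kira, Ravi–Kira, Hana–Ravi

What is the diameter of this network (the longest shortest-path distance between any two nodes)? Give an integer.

Eccentricity of each node (its greatest distance to any other): Akira:3, Hana:3, Kira:2, Mei:3, Quinn:3, Ravi:2, Ursula:3, Zubin:2.
The maximum eccentricity is 3, realized for instance by the pair Mei–Akira via Mei – Ravi – Kira – Akira. So the diameter is 3.

3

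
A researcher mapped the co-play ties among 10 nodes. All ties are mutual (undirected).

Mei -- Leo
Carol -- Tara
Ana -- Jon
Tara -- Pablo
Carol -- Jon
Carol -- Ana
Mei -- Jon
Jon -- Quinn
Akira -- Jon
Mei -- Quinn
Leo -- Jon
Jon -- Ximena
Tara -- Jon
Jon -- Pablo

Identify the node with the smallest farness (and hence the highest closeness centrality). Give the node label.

Farness (sum of distances to all others) for each node — Akira:17, Ana:16, Carol:15, Jon:9, Leo:16, Mei:15, Pablo:16, Quinn:16, Tara:15, Ximena:17.
The smallest farness is 9, for Jon, so Jon has the highest closeness.

Jon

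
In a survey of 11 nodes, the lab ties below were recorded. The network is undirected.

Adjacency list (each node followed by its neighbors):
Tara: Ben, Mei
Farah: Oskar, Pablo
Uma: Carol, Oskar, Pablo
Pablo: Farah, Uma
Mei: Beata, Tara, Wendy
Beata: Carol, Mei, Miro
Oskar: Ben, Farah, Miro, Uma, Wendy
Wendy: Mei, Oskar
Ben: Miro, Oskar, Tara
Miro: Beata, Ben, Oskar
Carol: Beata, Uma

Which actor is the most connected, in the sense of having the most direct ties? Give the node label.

Oskar

Degrees — Beata:3, Ben:3, Carol:2, Farah:2, Mei:3, Miro:3, Oskar:5, Pablo:2, Tara:2, Uma:3, Wendy:2.
The maximum is 5, attained only by Oskar.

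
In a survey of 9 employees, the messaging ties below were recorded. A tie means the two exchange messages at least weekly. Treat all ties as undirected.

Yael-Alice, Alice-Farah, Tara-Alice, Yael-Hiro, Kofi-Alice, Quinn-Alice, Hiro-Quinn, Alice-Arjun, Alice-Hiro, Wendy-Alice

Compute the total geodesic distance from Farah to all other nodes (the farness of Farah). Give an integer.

15

Distances from Farah: Alice:1, Arjun:2, Hiro:2, Kofi:2, Quinn:2, Tara:2, Wendy:2, Yael:2.
Sum = 1 + 2 + 2 + 2 + 2 + 2 + 2 + 2 = 15.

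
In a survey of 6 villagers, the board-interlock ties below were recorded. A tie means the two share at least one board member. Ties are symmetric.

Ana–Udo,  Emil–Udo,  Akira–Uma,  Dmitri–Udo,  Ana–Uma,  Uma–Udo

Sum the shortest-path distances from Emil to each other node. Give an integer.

Distances from Emil: Akira:3, Ana:2, Dmitri:2, Udo:1, Uma:2.
Sum = 3 + 2 + 2 + 1 + 2 = 10.

10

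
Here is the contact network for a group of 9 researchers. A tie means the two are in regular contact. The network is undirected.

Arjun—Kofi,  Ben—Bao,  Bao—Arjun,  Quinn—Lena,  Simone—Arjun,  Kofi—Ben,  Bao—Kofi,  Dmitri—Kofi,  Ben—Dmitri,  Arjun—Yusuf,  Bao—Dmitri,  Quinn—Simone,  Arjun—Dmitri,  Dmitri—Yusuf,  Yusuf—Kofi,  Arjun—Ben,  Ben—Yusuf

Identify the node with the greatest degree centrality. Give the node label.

Degrees — Arjun:6, Bao:4, Ben:5, Dmitri:5, Kofi:5, Lena:1, Quinn:2, Simone:2, Yusuf:4.
The maximum is 6, attained only by Arjun.

Arjun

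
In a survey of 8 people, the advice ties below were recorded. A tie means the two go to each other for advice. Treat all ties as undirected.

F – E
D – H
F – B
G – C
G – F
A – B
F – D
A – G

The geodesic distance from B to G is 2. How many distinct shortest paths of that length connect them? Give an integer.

2

The shortest distance is 2. The length-2 paths are: B–A–G; B–F–G.
That gives 2 distinct shortest paths.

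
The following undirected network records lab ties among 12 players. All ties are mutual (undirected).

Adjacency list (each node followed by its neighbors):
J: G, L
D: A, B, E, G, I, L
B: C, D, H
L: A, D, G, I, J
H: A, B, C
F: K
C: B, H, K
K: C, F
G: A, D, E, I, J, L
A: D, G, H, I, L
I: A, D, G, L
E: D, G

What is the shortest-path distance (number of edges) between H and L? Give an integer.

2

One shortest route is H – A – L, which uses 2 edges, and H and L are not directly tied, so nothing shorter exists. So d(H,L) = 2.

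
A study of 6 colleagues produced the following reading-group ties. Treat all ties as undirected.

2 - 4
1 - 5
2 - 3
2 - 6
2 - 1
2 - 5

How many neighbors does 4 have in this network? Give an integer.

1

4 is directly tied to 2. That is 1 neighbor, so the degree of 4 is 1.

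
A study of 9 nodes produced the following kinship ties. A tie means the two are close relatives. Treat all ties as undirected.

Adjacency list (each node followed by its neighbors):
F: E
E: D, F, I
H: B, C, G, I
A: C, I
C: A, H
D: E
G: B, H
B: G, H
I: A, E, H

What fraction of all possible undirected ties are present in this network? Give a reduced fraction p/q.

There are 10 edges and 9 nodes, so the maximum possible is C(9,2) = 36.
Density = 10/36 = 5/18.

5/18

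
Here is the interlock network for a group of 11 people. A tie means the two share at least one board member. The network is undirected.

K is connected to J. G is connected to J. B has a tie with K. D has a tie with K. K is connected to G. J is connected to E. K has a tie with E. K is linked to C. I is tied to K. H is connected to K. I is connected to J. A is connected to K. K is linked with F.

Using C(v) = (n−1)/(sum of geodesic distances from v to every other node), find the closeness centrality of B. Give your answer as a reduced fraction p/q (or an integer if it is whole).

10/19

Distances from B: A:2, C:2, D:2, E:2, F:2, G:2, H:2, I:2, J:2, K:1. Sum = 19.
n = 11, so closeness = 10/19.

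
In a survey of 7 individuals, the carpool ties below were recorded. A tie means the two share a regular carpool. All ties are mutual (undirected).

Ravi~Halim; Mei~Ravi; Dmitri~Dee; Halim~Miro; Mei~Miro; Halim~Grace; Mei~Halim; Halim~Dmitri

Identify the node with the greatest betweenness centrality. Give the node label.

Unnormalized betweenness of each node: Dee:0, Dmitri:5, Grace:0, Halim:23/2, Mei:1/2, Miro:0, Ravi:0.
Halim has the largest value, 23/2, making it the main broker — the node through which the most shortest paths run.

Halim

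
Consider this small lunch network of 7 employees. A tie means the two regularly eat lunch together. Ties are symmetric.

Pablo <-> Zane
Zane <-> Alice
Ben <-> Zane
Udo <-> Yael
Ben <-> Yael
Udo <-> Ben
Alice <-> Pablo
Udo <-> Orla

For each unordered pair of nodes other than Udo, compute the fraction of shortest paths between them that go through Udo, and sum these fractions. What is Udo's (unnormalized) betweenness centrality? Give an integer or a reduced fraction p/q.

Pairs whose geodesics pass through Udo — Ben–Orla: 1; Yael–Orla: 1; Orla–Pablo: 1; Orla–Alice: 1; Orla–Zane: 1.
All other pairs contribute 0.
Summing the contributions gives betweenness(Udo) = 5.

5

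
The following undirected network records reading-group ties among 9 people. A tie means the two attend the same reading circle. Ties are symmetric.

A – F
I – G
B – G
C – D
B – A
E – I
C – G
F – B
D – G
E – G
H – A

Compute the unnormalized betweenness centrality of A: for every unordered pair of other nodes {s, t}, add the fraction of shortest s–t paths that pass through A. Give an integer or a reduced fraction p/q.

Pairs whose geodesics pass through A — C–H: 1; D–H: 1; E–H: 1; G–H: 1; I–H: 1; F–H: 1; H–B: 1.
All other pairs contribute 0.
Summing the contributions gives betweenness(A) = 7.

7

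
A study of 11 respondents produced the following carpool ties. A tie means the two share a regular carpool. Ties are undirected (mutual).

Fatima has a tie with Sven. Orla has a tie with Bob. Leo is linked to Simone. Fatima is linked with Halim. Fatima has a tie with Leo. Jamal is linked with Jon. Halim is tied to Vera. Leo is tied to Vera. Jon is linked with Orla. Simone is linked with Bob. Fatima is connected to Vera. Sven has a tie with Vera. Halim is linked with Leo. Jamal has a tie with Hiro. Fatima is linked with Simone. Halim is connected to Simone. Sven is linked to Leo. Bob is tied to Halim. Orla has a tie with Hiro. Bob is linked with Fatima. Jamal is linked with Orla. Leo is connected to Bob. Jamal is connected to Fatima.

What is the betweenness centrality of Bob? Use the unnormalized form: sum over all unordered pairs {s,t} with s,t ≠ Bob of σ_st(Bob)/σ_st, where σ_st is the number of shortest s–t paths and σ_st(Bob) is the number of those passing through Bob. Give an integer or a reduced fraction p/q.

Pairs whose geodesics pass through Bob — Jon–Leo: 1/2; Jon–Simone: 1/2; Jon–Halim: 1/2; Orla–Fatima: 1/2; Orla–Leo: 1; Orla–Simone: 1; Orla–Sven: 2/3; Orla–Halim: 1; Orla–Vera: 3/4; Hiro–Leo: 1/2; Hiro–Simone: 1/2; Hiro–Halim: 1/2.
All other pairs contribute 0.
Summing the contributions gives betweenness(Bob) = 95/12.

95/12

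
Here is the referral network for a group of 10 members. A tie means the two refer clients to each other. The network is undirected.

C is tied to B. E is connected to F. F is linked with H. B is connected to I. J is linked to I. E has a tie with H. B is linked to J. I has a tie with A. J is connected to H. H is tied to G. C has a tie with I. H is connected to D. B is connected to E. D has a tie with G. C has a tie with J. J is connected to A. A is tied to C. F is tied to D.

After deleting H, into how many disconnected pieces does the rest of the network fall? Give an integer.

1

H's neighbors (D, E, F, G, and J) remain reachable from one another through other ties, so the rest of the network stays in one piece.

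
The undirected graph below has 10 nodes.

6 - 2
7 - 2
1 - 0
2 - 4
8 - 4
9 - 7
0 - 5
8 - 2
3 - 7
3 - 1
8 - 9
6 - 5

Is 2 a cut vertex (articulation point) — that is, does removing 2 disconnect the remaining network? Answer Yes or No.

No

Even without 2, every remaining node can still reach every other (the residual graph is connected), so 2 is not a cut vertex.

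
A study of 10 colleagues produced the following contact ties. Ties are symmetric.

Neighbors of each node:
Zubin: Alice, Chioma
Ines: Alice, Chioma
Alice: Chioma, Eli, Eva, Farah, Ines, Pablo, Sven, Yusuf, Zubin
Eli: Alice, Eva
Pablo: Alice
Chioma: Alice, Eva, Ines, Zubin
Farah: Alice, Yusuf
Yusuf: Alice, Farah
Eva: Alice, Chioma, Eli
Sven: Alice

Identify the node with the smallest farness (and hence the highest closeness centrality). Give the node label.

Farness (sum of distances to all others) for each node — Alice:9, Chioma:14, Eli:16, Eva:15, Farah:16, Ines:16, Pablo:17, Sven:17, Yusuf:16, Zubin:16.
The smallest farness is 9, for Alice, so Alice has the highest closeness.

Alice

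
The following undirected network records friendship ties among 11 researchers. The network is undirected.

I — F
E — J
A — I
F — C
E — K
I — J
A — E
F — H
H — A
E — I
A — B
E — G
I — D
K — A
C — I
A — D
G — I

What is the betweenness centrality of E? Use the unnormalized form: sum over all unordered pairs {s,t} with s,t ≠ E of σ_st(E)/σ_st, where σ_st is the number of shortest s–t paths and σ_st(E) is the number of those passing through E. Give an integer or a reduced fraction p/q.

13/2

Pairs whose geodesics pass through E — C–K: 1/2; J–B: 1/2; J–A: 1/2; J–K: 1; J–H: 1/3; J–G: 1/2; B–G: 1/2; A–G: 1/2; K–F: 1/3; K–G: 1; K–I: 1/2; H–G: 1/3.
All other pairs contribute 0.
Summing the contributions gives betweenness(E) = 13/2.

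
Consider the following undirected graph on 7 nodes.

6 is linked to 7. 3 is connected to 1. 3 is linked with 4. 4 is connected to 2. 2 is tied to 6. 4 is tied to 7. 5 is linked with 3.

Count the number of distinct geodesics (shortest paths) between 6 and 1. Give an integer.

2

The shortest distance is 4. The length-4 paths are: 6–7–4–3–1; 6–2–4–3–1.
That gives 2 distinct shortest paths.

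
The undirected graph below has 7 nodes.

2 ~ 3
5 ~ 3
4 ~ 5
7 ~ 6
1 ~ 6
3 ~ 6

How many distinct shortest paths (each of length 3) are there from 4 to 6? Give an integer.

The shortest distance is 3, and the only length-3 path is 4–5–3–6. So there is exactly 1 shortest path.

1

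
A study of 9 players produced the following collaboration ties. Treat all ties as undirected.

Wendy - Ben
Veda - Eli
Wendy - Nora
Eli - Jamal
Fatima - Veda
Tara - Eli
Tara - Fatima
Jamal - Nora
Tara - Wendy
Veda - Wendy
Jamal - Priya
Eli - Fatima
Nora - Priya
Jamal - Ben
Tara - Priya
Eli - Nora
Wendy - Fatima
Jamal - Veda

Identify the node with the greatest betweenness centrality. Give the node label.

Unnormalized betweenness of each node: Ben:1/3, Eli:5/2, Fatima:7/12, Jamal:14/3, Nora:17/12, Priya:5/6, Tara:25/12, Veda:13/12, Wendy:9/2.
Jamal has the largest value, 14/3, making it the main broker — the node through which the most shortest paths run.

Jamal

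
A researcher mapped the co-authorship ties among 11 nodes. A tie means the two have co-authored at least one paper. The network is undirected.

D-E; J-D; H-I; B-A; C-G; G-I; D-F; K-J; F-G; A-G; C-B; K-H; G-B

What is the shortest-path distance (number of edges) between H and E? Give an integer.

One shortest route is H – K – J – D – E, which uses 4 edges, and at distance 3 from H we only reach {A, B, C, D, F}, which does not include E. So d(H,E) = 4.

4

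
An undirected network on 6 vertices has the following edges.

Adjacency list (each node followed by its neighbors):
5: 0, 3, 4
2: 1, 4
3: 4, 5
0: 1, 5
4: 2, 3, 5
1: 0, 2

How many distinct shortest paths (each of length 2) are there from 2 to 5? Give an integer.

The shortest distance is 2, and the only length-2 path is 2–4–5. So there is exactly 1 shortest path.

1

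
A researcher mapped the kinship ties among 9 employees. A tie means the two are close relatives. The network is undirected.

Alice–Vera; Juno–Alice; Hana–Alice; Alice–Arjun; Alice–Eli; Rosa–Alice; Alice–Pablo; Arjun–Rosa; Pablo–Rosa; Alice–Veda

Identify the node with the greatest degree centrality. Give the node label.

Degrees — Alice:8, Arjun:2, Eli:1, Hana:1, Juno:1, Pablo:2, Rosa:3, Veda:1, Vera:1.
The maximum is 8, attained only by Alice.

Alice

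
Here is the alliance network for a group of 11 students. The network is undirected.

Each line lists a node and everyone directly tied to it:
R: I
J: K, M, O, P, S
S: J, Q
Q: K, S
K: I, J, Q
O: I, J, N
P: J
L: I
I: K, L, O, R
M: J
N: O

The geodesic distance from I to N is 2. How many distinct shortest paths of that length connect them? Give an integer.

1

The shortest distance is 2, and the only length-2 path is I–O–N. So there is exactly 1 shortest path.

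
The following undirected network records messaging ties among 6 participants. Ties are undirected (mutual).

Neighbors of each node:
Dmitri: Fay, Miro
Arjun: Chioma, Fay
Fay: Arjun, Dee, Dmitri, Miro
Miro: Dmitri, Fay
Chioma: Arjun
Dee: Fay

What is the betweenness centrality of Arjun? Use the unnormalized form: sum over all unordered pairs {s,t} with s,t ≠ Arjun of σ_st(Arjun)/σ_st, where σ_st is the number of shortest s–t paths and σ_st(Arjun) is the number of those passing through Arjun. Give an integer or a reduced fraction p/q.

4

Pairs whose geodesics pass through Arjun — Fay–Chioma: 1; Miro–Chioma: 1; Dmitri–Chioma: 1; Chioma–Dee: 1.
All other pairs contribute 0.
Summing the contributions gives betweenness(Arjun) = 4.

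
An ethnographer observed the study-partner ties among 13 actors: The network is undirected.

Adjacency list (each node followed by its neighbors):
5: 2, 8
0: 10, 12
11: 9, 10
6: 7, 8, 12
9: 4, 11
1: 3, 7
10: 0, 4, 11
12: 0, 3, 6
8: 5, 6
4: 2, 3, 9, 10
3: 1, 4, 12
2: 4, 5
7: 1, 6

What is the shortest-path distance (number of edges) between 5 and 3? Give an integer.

3

One shortest route is 5 – 2 – 4 – 3, which uses 3 edges, and at distance 2 from 5 we only reach {4, 6}, which does not include 3. So d(5,3) = 3.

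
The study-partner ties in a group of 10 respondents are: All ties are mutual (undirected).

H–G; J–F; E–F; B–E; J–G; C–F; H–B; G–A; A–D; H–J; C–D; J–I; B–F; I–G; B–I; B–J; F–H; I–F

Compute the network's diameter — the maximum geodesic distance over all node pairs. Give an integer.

4

Eccentricity of each node (its greatest distance to any other): A:4, B:3, C:3, D:3, E:4, F:3, G:3, H:3, I:3, J:3.
The maximum eccentricity is 4, realized for instance by the pair A–E via A – G – H – B – E. So the diameter is 4.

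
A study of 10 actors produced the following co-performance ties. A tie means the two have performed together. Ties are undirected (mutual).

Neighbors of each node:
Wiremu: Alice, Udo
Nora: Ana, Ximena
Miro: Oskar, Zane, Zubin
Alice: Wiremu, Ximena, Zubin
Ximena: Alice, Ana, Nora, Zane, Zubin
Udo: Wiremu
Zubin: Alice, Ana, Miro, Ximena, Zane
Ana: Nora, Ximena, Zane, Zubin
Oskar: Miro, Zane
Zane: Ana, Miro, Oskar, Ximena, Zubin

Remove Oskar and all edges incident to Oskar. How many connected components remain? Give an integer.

Oskar's neighbors (Miro and Zane) remain reachable from one another through other ties, so the rest of the network stays in one piece.

1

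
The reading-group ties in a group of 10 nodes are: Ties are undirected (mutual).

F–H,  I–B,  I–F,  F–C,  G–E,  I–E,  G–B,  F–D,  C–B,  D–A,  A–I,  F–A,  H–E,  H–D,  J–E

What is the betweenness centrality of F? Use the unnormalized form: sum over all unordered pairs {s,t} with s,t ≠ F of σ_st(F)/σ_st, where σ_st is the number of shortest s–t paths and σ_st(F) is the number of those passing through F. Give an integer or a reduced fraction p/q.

43/6

Pairs whose geodesics pass through F — J–C: 2/4; A–C: 1; A–H: 1/2; D–C: 1; D–I: 1/2; D–B: 2/3; C–I: 1/2; C–H: 1; C–E: 2/4; I–H: 1/2; H–B: 2/4.
All other pairs contribute 0.
Summing the contributions gives betweenness(F) = 43/6.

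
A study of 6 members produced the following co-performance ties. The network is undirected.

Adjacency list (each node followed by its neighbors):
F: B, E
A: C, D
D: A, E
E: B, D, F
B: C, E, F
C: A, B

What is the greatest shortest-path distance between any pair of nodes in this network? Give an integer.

Eccentricity of each node (its greatest distance to any other): A:3, B:2, C:2, D:2, E:2, F:3.
The maximum eccentricity is 3, realized for instance by the pair A–F via A – D – E – F. So the diameter is 3.

3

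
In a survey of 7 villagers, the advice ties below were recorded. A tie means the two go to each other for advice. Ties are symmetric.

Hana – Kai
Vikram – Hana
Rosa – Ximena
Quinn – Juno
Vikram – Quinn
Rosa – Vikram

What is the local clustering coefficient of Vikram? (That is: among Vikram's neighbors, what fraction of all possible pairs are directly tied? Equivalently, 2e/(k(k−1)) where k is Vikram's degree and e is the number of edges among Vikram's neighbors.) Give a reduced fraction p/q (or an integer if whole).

0

Vikram's neighbors: Hana, Quinn, and Rosa (k = 3).
Possible neighbor pairs: C(3,2) = 3. Edges among them: none → e = 0.
Clustering(Vikram) = 0/3 = 0.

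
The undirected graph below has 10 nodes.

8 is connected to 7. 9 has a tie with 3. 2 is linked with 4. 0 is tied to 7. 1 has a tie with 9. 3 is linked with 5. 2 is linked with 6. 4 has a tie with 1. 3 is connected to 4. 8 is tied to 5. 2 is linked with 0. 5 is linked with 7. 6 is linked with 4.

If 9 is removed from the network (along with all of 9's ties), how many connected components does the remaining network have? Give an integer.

9's neighbors (1 and 3) remain reachable from one another through other ties, so the rest of the network stays in one piece.

1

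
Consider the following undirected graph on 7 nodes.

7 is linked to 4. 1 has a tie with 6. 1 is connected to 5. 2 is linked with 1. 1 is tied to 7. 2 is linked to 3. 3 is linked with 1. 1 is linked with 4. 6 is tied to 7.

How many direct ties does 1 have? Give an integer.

1 is directly tied to 2, 3, 4, 5, 6, and 7. That is 6 neighbors, so the degree of 1 is 6.

6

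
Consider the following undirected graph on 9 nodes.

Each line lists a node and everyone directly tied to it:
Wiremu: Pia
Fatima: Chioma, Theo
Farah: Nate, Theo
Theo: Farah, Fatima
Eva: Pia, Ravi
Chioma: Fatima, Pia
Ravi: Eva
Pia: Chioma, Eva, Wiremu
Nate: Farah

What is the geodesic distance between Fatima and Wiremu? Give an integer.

One shortest route is Fatima – Chioma – Pia – Wiremu, which uses 3 edges, and at distance 2 from Fatima we only reach {Farah, Pia}, which does not include Wiremu. So d(Fatima,Wiremu) = 3.

3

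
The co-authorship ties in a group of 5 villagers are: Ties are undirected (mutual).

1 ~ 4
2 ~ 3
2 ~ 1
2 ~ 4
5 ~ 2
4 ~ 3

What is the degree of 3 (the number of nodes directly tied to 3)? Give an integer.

2

3 is directly tied to 2 and 4. That is 2 neighbors, so the degree of 3 is 2.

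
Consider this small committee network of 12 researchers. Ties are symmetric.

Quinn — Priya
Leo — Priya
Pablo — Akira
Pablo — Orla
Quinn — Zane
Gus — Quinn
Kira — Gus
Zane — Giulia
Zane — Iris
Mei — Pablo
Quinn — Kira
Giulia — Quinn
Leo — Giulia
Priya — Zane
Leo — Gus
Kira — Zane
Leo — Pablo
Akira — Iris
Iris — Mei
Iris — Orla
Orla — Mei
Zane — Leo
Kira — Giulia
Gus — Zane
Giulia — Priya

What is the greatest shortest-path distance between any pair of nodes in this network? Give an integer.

Eccentricity of each node (its greatest distance to any other): Akira:3, Giulia:3, Gus:3, Iris:2, Kira:3, Leo:2, Mei:3, Orla:3, Pablo:3, Priya:3, Quinn:3, Zane:2.
The maximum eccentricity is 3, realized for instance by the pair Pablo–Kira via Pablo – Leo – Zane – Kira. So the diameter is 3.

3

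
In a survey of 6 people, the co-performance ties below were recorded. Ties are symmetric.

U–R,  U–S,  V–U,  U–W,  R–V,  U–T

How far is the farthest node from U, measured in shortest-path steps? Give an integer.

1

Distances from U: R:1, S:1, T:1, V:1, W:1.
The largest is 1 (to V, W, T, S, and R), so the eccentricity of U is 1.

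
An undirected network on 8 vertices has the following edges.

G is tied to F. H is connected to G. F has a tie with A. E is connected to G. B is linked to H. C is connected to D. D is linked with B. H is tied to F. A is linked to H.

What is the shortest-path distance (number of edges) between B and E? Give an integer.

One shortest route is B – H – G – E, which uses 3 edges, and at distance 2 from B we only reach {A, C, F, G}, which does not include E. So d(B,E) = 3.

3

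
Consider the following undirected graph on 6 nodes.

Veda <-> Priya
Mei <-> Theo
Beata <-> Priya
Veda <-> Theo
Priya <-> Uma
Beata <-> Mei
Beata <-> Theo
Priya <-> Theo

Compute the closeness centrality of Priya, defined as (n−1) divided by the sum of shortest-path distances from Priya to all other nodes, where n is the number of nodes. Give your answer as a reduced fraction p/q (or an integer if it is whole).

5/6

Distances from Priya: Beata:1, Mei:2, Theo:1, Uma:1, Veda:1. Sum = 6.
n = 6, so closeness = 5/6.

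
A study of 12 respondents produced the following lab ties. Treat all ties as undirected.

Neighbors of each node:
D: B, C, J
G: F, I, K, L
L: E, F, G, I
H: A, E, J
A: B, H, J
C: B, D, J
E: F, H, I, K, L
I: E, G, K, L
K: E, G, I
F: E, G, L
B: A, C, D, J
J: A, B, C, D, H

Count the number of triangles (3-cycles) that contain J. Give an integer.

5

J's neighbors: A, B, C, D, and H.
Neighbor pairs that are themselves tied: J–A–B; J–A–H; J–B–C; J–B–D; J–C–D. Each forms one triangle with J, for 5 in total.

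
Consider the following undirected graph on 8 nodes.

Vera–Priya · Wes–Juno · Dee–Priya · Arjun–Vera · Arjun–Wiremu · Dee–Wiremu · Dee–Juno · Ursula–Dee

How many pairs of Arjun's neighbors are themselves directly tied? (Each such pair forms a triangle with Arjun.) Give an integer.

0

Arjun's neighbors are Vera and Wiremu, but none of them are tied to each other, so no triangle contains Arjun.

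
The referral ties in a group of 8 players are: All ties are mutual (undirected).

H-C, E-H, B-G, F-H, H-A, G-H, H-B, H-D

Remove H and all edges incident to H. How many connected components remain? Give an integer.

6

Without H, the remaining ties split the others into: {A}; {E}; {B, G}; {C}; {F}; {D}.
That's 6 separate components.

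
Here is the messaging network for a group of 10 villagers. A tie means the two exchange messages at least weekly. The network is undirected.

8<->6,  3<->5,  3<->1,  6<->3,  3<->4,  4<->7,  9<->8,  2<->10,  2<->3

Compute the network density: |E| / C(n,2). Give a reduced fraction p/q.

1/5

There are 9 edges and 10 nodes, so the maximum possible is C(10,2) = 45.
Density = 9/45 = 1/5.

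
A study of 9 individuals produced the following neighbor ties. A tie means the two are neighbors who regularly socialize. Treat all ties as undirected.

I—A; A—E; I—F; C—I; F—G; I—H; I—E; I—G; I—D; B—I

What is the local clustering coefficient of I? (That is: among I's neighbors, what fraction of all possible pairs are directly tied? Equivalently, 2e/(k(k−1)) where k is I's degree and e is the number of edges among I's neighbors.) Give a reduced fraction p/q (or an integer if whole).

1/14

I's neighbors: A, B, C, D, E, F, G, and H (k = 8).
Possible neighbor pairs: C(8,2) = 28. Edges among them: A–E, F–G → e = 2.
Clustering(I) = 2/28 = 1/14.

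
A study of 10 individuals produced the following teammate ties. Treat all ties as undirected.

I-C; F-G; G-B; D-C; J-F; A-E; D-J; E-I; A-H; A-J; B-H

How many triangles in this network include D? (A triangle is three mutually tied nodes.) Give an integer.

0

D's neighbors are C and J, but none of them are tied to each other, so no triangle contains D.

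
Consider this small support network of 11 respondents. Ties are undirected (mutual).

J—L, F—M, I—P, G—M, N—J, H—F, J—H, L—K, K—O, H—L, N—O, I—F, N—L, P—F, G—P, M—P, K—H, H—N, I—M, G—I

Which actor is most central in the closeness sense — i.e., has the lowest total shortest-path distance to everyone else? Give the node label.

H

Farness (sum of distances to all others) for each node — F:17, G:29, H:16, I:22, J:22, K:22, L:21, M:22, N:21, O:28, P:22.
The smallest farness is 16, for H, so H has the highest closeness.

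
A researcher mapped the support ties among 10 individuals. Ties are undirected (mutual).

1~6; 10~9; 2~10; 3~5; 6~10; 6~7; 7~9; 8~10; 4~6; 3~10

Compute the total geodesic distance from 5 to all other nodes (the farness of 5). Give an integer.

Distances from 5: 1:4, 2:3, 3:1, 4:4, 6:3, 7:4, 8:3, 9:3, 10:2.
Sum = 4 + 3 + 1 + 4 + 3 + 4 + 3 + 3 + 2 = 27.

27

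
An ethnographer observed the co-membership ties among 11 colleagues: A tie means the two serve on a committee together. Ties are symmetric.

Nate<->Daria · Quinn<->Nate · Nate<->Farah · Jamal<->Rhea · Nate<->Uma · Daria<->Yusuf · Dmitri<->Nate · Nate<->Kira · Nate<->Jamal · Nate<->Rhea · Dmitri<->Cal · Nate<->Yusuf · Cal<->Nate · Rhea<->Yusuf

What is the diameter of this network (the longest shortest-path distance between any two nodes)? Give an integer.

Eccentricity of each node (its greatest distance to any other): Cal:2, Daria:2, Dmitri:2, Farah:2, Jamal:2, Kira:2, Nate:1, Quinn:2, Rhea:2, Uma:2, Yusuf:2.
The maximum eccentricity is 2, realized for instance by the pair Farah–Uma via Farah – Nate – Uma. So the diameter is 2.

2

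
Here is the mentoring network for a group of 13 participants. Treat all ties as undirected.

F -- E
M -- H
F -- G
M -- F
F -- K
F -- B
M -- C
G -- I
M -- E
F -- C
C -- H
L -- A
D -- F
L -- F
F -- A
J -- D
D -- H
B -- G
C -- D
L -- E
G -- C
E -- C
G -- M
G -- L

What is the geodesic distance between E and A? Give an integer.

2

One shortest route is E – L – A, which uses 2 edges, and E and A are not directly tied, so nothing shorter exists. So d(E,A) = 2.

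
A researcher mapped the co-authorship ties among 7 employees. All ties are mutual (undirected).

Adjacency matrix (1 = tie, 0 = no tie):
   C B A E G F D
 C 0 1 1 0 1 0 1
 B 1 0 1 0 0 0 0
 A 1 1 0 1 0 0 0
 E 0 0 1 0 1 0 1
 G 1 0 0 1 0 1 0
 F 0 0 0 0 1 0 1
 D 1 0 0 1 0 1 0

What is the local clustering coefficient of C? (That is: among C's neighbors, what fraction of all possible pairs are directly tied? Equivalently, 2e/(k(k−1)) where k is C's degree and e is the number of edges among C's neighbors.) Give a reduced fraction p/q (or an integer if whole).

1/6

C's neighbors: A, B, D, and G (k = 4).
Possible neighbor pairs: C(4,2) = 6. Edges among them: A–B → e = 1.
Clustering(C) = 1/6.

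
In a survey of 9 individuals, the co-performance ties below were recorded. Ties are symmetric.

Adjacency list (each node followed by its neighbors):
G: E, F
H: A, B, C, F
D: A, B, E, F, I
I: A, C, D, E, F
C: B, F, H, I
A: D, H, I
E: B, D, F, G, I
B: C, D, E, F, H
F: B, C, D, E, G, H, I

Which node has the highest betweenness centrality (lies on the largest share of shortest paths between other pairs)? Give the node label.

Unnormalized betweenness of each node: A:2/3, B:3/2, C:7/12, D:119/60, E:43/20, F:371/60, G:0, H:23/15, I:12/5.
F has the largest value, 371/60, making it the main broker — the node through which the most shortest paths run.

F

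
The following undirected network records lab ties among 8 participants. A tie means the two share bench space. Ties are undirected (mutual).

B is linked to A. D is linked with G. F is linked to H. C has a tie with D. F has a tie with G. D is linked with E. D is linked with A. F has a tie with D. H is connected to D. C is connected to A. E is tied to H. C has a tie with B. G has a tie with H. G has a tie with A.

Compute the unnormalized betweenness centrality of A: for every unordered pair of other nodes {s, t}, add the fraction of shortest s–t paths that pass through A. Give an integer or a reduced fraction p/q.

23/6

Pairs whose geodesics pass through A — G–C: 1/2; G–B: 1; D–B: 1/2; E–B: 1/2; B–F: 2/3; B–H: 2/3.
All other pairs contribute 0.
Summing the contributions gives betweenness(A) = 23/6.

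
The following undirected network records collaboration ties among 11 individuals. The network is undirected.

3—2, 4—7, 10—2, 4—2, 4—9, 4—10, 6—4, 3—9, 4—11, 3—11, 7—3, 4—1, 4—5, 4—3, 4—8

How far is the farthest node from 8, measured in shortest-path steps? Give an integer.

Distances from 8: 1:2, 2:2, 3:2, 4:1, 5:2, 6:2, 7:2, 9:2, 10:2, 11:2.
The largest is 2 (to 1, 6, 7, 10, 2, 3, 9, 5, and 11), so the eccentricity of 8 is 2.

2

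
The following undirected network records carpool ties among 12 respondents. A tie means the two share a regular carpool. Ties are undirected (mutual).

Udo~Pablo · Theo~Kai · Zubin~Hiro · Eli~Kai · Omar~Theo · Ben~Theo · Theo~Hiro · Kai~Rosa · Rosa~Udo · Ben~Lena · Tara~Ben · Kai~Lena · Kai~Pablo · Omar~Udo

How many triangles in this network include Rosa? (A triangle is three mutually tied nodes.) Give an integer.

0

Rosa's neighbors are Kai and Udo, but none of them are tied to each other, so no triangle contains Rosa.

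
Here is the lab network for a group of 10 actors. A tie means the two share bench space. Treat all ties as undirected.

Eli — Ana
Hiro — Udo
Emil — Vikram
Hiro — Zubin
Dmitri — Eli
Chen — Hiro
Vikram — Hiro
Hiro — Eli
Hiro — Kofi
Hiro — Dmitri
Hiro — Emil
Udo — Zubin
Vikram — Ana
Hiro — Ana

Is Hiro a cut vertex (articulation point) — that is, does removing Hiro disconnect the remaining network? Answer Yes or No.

Removing Hiro leaves {Udo and Zubin} with no path to {Ana, Dmitri, Eli, Emil, and Vikram}, so the network splits into 4 components. Hiro is a cut vertex.

Yes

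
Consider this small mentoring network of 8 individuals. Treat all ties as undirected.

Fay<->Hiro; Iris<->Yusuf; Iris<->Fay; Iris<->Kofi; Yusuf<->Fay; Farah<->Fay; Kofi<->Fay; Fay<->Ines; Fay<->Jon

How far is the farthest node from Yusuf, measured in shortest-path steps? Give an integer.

2

Distances from Yusuf: Farah:2, Fay:1, Hiro:2, Ines:2, Iris:1, Jon:2, Kofi:2.
The largest is 2 (to Hiro, Kofi, Ines, Jon, and Farah), so the eccentricity of Yusuf is 2.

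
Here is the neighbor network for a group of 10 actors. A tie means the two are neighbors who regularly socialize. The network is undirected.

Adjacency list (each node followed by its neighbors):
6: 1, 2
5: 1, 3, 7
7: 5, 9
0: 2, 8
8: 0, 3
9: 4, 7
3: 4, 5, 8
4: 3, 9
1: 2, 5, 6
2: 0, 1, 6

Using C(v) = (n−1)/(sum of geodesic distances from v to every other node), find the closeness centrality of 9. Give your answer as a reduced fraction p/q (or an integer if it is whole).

3/8

Distances from 9: 0:4, 1:3, 2:4, 3:2, 4:1, 5:2, 6:4, 7:1, 8:3. Sum = 24.
n = 10, so closeness = 9/24 = 3/8.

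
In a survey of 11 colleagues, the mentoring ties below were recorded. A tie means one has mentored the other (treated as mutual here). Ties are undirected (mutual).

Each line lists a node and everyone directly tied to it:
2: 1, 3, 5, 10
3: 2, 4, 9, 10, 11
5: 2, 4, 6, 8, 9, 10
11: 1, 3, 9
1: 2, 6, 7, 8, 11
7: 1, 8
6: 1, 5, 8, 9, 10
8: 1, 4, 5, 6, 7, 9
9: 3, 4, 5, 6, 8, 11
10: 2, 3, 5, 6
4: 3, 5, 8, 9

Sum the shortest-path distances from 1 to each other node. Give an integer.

15

Distances from 1: 2:1, 3:2, 4:2, 5:2, 6:1, 7:1, 8:1, 9:2, 10:2, 11:1.
Sum = 1 + 2 + 2 + 2 + 1 + 1 + 1 + 2 + 2 + 1 = 15.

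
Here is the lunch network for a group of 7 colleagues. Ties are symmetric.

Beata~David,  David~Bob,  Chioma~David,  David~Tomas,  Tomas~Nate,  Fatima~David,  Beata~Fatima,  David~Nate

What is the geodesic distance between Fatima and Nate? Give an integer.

One shortest route is Fatima – David – Nate, which uses 2 edges, and Fatima and Nate are not directly tied, so nothing shorter exists. So d(Fatima,Nate) = 2.

2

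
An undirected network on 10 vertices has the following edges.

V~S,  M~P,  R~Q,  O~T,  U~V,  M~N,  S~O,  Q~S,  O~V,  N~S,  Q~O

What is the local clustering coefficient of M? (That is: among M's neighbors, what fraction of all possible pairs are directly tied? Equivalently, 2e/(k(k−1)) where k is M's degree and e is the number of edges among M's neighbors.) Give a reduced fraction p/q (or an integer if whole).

0

M's neighbors: N and P (k = 2).
Possible neighbor pairs: C(2,2) = 1. Edges among them: none → e = 0.
Clustering(M) = 0/1.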